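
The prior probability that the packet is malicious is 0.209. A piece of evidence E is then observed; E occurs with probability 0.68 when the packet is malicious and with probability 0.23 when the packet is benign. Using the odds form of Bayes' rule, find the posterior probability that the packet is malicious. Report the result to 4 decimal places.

Prior odds = 0.209/(1−0.209) = 0.26422. In log-odds, ln(0.26422) = -1.3310.
Add log likelihood ratio: ln(2.9565) = 1.0840.
Posterior log-odds = -0.24695, so posterior odds = exp(-0.24695) = 0.78118. Converting, P(H|E) = 0.78118/1.7812 = 0.4386.

Posterior probability ≈ 0.4386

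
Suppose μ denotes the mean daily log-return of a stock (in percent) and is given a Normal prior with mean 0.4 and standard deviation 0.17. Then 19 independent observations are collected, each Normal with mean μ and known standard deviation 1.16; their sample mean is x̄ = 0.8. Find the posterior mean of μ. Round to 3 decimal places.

Prior precision 1/τ₀² = 1/0.17² = 34.6021; data precision n/σ² = 19/1.16² = 14.1201.
Posterior precision = 34.6021 + 14.1201 = 48.7222.
Posterior mean = (34.6021·0.4 + 14.1201·0.8) / 48.7222 = 0.516.

Posterior mean ≈ 0.516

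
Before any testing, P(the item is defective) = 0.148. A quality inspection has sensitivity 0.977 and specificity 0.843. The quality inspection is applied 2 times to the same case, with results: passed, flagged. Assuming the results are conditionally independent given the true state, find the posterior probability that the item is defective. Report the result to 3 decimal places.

Posterior P(H) ≈ 0.029

With H the event that the item is defective, the joint likelihood of the observed sequence is P(data|H) = 0.023·0.977 = 0.022471 and P(data|¬H) = 0.843·0.157 = 0.13235.
Bayes: P(H|data) = 0.148·0.022471 / (0.148·0.022471 + 0.852·0.13235) = 0.0033257/0.11609 = 0.0286.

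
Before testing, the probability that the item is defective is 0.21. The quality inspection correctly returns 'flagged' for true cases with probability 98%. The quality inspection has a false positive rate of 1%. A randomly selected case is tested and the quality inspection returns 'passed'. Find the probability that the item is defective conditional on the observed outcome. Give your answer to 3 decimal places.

Let H be the event that the item is defective. P(H) = 0.21, so P(¬H) = 0.79. With E the 'passed' result, P(E|H) = 0.02 and P(E|¬H) = 0.99.
P(E) = 0.02·0.21 + 0.99·0.79 = 0.0042000 + 0.78210 = 0.78630.
By Bayes' theorem, P(H|E) = 0.0042000 / 0.78630 = 0.005.

P(H | E) ≈ 0.005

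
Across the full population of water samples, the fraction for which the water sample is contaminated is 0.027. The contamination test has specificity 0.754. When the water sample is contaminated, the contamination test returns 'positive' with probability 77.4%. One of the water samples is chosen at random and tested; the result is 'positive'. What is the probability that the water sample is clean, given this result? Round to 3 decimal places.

P(¬H | E) ≈ 0.920

Write H for 'the water sample is contaminated'. Prior odds H:¬H = 0.027/0.973 = 0.027749. For the 'positive' outcome, the likelihood ratio is 0.774/0.246 = 3.1463.
Posterior odds = 0.027749 × 3.1463 = 0.087309, so P(H|E) = 0.087309/(1+0.087309) = 0.080. Then P(¬H|E) = 1 − 0.080 = 0.920.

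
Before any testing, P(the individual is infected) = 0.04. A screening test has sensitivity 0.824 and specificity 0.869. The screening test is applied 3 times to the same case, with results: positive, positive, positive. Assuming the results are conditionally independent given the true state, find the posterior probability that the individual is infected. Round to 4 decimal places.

With H the event that the individual is infected, the joint likelihood of the observed sequence is P(data|H) = 0.824·0.824·0.824 = 0.55948 and P(data|¬H) = 0.131·0.131·0.131 = 0.0022481.
Bayes: P(H|data) = 0.04·0.55948 / (0.04·0.55948 + 0.96·0.0022481) = 0.022379/0.024537 = 0.9120.

Posterior P(H) ≈ 0.9120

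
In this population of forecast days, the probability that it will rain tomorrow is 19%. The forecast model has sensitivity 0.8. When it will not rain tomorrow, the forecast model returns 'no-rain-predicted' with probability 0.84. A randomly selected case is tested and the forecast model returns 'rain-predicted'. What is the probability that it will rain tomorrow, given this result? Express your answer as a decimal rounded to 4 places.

P(H | E) ≈ 0.5398

Let H be the event that it will rain tomorrow. P(H) = 0.19, so P(¬H) = 0.81. With E the 'rain-predicted' result, P(E|H) = 0.8 and P(E|¬H) = 0.16.
P(E) = 0.8·0.19 + 0.16·0.81 = 0.15200 + 0.12960 = 0.28160.
By Bayes' theorem, P(H|E) = 0.15200 / 0.28160 = 0.5398.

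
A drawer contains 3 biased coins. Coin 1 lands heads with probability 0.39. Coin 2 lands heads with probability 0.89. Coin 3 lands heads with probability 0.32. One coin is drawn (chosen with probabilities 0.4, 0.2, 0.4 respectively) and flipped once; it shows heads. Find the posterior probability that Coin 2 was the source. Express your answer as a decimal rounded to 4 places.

Posterior probability ≈ 0.3853

P(heads|C1) = 0.39; P(heads|C2) = 0.89; P(heads|C3) = 0.32.
Prior × likelihood for each source: 0.4·0.39=0.1560, 0.2·0.89=0.1780, 0.4·0.32=0.1280. Summing gives P(heads) = 0.46200.
P(Coin 2 | heads) = 0.1780 / 0.46200 = 0.3853.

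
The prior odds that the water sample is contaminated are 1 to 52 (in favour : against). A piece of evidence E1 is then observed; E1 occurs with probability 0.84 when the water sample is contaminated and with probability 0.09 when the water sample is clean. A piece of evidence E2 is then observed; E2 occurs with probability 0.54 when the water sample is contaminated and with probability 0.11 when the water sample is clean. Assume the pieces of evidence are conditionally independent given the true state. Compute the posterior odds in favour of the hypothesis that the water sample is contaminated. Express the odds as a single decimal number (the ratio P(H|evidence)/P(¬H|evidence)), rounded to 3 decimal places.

Prior odds = 1/52 = 0.019231. In log-odds, ln(0.019231) = -3.9512.
Add log likelihood ratios: ln(9.3333) + ln(4.9091) = 3.8247.
Posterior log-odds = -0.12656, so posterior odds = exp(-0.12656) = 0.88112.

Posterior odds ≈ 0.881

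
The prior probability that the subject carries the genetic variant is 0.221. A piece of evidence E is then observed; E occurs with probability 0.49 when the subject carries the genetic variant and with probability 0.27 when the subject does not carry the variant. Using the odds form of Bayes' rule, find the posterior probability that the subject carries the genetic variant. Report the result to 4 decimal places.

Posterior probability ≈ 0.3399

Prior odds = 0.221/(1−0.221) = 0.28370. In log-odds, ln(0.28370) = -1.2598.
Add log likelihood ratio: ln(1.8148) = 0.59598.
Posterior log-odds = -0.66386, so posterior odds = exp(-0.66386) = 0.51486. Converting, P(H|E) = 0.51486/1.5149 = 0.3399.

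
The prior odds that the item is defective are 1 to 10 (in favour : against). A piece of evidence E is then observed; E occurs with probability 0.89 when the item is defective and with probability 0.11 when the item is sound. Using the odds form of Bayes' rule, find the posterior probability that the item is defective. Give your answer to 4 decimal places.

Prior odds = 1/10 = 0.10000.
Likelihood ratio for E = 0.89/0.11 = 8.0909.
Posterior odds = prior odds × LR = 0.80909.
Posterior probability = odds/(1+odds) = 0.80909/1.8091 = 0.4472.

Posterior probability ≈ 0.4472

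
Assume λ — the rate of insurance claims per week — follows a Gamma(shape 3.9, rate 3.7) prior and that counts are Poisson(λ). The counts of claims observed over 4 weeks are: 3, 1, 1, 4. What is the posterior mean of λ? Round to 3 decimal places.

Posterior mean ≈ 1.675

Total count ∑xᵢ = 9 over n = 4 weeks.
Gamma is conjugate to the Poisson likelihood: posterior is Gamma(shape = 3.9+9 = 12.9, rate = 3.7+4 = 7.7).
Posterior mean = shape/rate = 12.9/7.7 = 1.675.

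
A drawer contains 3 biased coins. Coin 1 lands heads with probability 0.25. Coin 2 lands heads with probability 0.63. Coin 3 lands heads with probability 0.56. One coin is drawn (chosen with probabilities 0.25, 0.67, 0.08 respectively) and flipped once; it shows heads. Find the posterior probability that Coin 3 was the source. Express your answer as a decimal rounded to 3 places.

Posterior probability ≈ 0.085

P(heads|C1) = 0.25; P(heads|C2) = 0.63; P(heads|C3) = 0.56.
Prior × likelihood for each source: 0.25·0.25=0.06250, 0.67·0.63=0.4221, 0.08·0.56=0.04480. Summing gives P(heads) = 0.52940.
P(Coin 3 | heads) = 0.04480 / 0.52940 = 0.085.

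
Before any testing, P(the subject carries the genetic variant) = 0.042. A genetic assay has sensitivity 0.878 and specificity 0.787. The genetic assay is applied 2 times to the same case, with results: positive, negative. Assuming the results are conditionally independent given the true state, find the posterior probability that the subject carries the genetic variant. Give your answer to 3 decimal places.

Posterior P(H) ≈ 0.027

With H the event that the subject carries the genetic variant, the joint likelihood of the observed sequence is P(data|H) = 0.878·0.122 = 0.10712 and P(data|¬H) = 0.213·0.787 = 0.16763.
Bayes: P(H|data) = 0.042·0.10712 / (0.042·0.10712 + 0.958·0.16763) = 0.0044989/0.16509 = 0.0273.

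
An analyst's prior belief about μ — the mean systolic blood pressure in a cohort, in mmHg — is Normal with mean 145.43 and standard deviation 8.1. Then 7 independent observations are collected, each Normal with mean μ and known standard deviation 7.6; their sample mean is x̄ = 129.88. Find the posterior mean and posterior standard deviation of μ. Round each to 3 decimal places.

With known σ, the Normal prior is conjugate. Weight on the data is w = (n/σ²)/(n/σ² + 1/τ₀²) = 0.121191/(0.121191+0.0152416) = 0.88829.
Posterior mean = w·x̄ + (1−w)·μ₀ = 0.88829·129.88 + 0.11171·145.43 = 131.617. Posterior variance = 1/(0.121191+0.0152416) = 7.32962, so SD = 2.707.

Posterior mean ≈ 131.617; posterior SD ≈ 2.707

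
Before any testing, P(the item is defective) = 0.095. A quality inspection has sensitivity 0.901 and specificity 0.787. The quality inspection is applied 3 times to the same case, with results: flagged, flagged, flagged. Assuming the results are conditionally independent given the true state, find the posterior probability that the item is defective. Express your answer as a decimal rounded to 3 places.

Let H be the event that the item is defective; start with P(H) = 0.095. P('flagged'|H) = 0.901, P('flagged'|¬H) = 0.213.
Update on result 1 ('flagged'): P(H) ← 0.901·0.0950 / (0.901·0.0950 + 0.213·0.9050) = 0.085595/0.27836 = 0.3075.
Update on result 2 ('flagged'): P(H) ← 0.901·0.3075 / (0.901·0.3075 + 0.213·0.6925) = 0.27706/0.42456 = 0.6526.
Update on result 3 ('flagged'): P(H) ← 0.901·0.6526 / (0.901·0.6526 + 0.213·0.3474) = 0.58797/0.66197 = 0.8882.

Posterior P(H) ≈ 0.888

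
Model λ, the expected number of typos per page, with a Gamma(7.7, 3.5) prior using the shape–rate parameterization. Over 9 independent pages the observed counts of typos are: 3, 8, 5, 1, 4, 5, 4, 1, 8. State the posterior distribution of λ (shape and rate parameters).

Total count ∑xᵢ = 39 over n = 9 pages.
Gamma is conjugate to the Poisson likelihood: posterior is Gamma(shape = 7.7+39 = 46.7, rate = 3.5+9 = 12.5).

Posterior: Gamma(shape=46.7, rate=12.5)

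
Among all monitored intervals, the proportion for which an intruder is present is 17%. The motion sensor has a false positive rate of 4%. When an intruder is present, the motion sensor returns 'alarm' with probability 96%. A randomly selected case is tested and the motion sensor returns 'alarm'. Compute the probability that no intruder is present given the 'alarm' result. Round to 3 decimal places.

Write H for 'an intruder is present'. Prior odds H:¬H = 0.17/0.83 = 0.20482. For the 'alarm' outcome, the likelihood ratio is 0.96/0.04 = 24.000.
Posterior odds = 0.20482 × 24.000 = 4.9157, so P(H|E) = 4.9157/(1+4.9157) = 0.831. Then P(¬H|E) = 1 − 0.831 = 0.169.

P(¬H | E) ≈ 0.169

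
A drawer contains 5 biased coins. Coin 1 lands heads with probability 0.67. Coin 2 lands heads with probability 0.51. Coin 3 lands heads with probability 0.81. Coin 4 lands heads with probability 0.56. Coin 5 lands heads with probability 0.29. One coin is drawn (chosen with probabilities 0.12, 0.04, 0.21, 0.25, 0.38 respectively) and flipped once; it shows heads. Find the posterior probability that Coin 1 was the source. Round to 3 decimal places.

Tabulate prior·likelihood by source: [1] prior 0.12, lik 0.67, product 0.08040; [2] prior 0.04, lik 0.51, product 0.02040; [3] prior 0.21, lik 0.81, product 0.1701; [4] prior 0.25, lik 0.56, product 0.1400; [5] prior 0.38, lik 0.29, product 0.1102.
Normalizing constant = 0.52110; the posterior for Coin 1 is its product over the sum, 0.08040/0.52110 = 0.154.

Posterior probability ≈ 0.154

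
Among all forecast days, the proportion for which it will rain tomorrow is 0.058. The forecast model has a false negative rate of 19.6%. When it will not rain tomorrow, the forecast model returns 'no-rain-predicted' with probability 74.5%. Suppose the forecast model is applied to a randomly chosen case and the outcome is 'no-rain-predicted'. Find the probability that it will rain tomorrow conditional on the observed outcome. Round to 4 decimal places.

P(H | E) ≈ 0.0159

Write H for 'it will rain tomorrow'. Prior odds H:¬H = 0.058/0.942 = 0.061571. For the 'no-rain-predicted' outcome, the likelihood ratio is 0.196/0.745 = 0.26309.
Posterior odds = 0.061571 × 0.26309 = 0.016199, so P(H|E) = 0.016199/(1+0.016199) = 0.0159.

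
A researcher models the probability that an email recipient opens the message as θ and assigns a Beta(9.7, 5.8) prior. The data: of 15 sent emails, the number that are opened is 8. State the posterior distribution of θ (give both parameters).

Observing 8 successes and 7 failures updates Beta(9.7, 5.8) by adding the success and failure counts to the two shape parameters: α = 9.7+8 = 17.7, β = 5.8+7 = 12.8.

Posterior: Beta(17.7, 12.8)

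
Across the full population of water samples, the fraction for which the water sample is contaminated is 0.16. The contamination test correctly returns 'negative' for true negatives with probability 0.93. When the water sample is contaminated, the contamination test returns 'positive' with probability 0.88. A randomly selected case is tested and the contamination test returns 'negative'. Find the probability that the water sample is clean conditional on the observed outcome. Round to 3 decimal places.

P(¬H | E) ≈ 0.976

Write H for 'the water sample is contaminated'. Prior odds H:¬H = 0.16/0.84 = 0.19048. For the 'negative' outcome, the likelihood ratio is 0.12/0.93 = 0.12903.
Posterior odds = 0.19048 × 0.12903 = 0.024578, so P(H|E) = 0.024578/(1+0.024578) = 0.024. Then P(¬H|E) = 1 − 0.024 = 0.976.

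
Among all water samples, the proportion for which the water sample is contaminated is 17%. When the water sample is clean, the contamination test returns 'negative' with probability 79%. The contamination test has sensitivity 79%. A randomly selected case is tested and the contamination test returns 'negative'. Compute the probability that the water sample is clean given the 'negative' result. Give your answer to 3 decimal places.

P(¬H | E) ≈ 0.948

Let H be the event that the water sample is contaminated. P(H) = 0.17, so P(¬H) = 0.83. With E the 'negative' result, P(E|H) = 0.21 and P(E|¬H) = 0.79.
P(E) = 0.21·0.17 + 0.79·0.83 = 0.035700 + 0.65570 = 0.69140.
By Bayes' theorem, P(H|E) = 0.035700 / 0.69140 = 0.052. Hence P(¬H|E) = 1 − 0.052 = 0.948.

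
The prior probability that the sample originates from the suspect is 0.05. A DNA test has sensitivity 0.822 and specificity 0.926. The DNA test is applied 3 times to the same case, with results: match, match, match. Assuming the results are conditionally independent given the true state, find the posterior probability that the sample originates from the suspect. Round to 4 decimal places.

Let H be the event that the sample originates from the suspect; start with P(H) = 0.05. P('match'|H) = 0.822, P('match'|¬H) = 0.074.
Update on result 1 ('match'): P(H) ← 0.822·0.0500 / (0.822·0.0500 + 0.074·0.9500) = 0.041100/0.11140 = 0.3689.
Update on result 2 ('match'): P(H) ← 0.822·0.3689 / (0.822·0.3689 + 0.074·0.6311) = 0.30327/0.34997 = 0.8666.
Update on result 3 ('match'): P(H) ← 0.822·0.8666 / (0.822·0.8666 + 0.074·0.1334) = 0.71232/0.72219 = 0.9863.

Posterior P(H) ≈ 0.9863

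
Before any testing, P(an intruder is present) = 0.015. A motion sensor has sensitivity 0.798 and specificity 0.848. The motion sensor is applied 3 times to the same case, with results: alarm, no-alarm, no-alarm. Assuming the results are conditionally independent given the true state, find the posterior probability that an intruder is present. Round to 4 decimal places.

Let H be the event that an intruder is present; start with P(H) = 0.015. P('alarm'|H) = 0.798, P('alarm'|¬H) = 0.152.
Update on result 1 ('alarm'): P(H) ← 0.798·0.0150 / (0.798·0.0150 + 0.152·0.9850) = 0.011970/0.16169 = 0.0740.
Update on result 2 ('no-alarm'): P(H) ← 0.202·0.0740 / (0.202·0.0740 + 0.848·0.9260) = 0.014954/0.80018 = 0.0187.
Update on result 3 ('no-alarm'): P(H) ← 0.202·0.0187 / (0.202·0.0187 + 0.848·0.9813) = 0.0037751/0.83593 = 0.0045.

Posterior P(H) ≈ 0.0045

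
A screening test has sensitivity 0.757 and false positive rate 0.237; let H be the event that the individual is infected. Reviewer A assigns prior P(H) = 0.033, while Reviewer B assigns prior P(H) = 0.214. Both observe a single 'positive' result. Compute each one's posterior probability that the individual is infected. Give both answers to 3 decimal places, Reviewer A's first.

Reviewer A: 0.098; Reviewer B: 0.465

P('+'|H) = 0.757, P('+'|¬H) = 0.237.
Reviewer A: numerator 0.757·0.033 = 0.024981; evidence = 0.024981+0.237·0.967 = 0.25416; posterior = 0.098.
Reviewer B: numerator 0.757·0.214 = 0.16200; evidence = 0.16200+0.237·0.786 = 0.34828; posterior = 0.465.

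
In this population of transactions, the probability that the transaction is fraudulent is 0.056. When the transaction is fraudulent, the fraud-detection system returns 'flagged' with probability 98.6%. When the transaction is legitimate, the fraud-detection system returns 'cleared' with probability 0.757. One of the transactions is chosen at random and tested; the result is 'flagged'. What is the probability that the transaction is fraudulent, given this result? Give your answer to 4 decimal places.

Write H for 'the transaction is fraudulent'. Prior odds H:¬H = 0.056/0.944 = 0.059322. For the 'flagged' outcome, the likelihood ratio is 0.986/0.243 = 4.0576.
Posterior odds = 0.059322 × 4.0576 = 0.24071, so P(H|E) = 0.24071/(1+0.24071) = 0.1940.

P(H | E) ≈ 0.1940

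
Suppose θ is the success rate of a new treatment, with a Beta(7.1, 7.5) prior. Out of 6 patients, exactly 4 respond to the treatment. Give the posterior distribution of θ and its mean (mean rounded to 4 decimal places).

The binomial likelihood is conjugate to the Beta prior: with 4 successes and 2 failures, the posterior is Beta(7.1+4, 7.5+2) = Beta(11.1, 9.5).
Posterior mean = α/(α+β) = 11.1/20.6 = 0.5388.

Posterior: Beta(11.1, 9.5); mean ≈ 0.5388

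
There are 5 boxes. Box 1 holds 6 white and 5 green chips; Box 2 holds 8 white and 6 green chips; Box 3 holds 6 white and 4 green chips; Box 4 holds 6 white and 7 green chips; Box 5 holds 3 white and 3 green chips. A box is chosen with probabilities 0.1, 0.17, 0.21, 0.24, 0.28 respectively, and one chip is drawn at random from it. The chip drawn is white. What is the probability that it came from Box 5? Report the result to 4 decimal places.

Posterior probability ≈ 0.2649

P(white|Box 1) = 0.5455; P(white|Box 2) = 0.5714; P(white|Box 3) = 0.6; P(white|Box 4) = 0.4615; P(white|Box 5) = 0.5.
Prior × likelihood for each source: 0.1·0.5455=0.05455, 0.17·0.5714=0.09714, 0.21·0.6=0.1260, 0.24·0.4615=0.1108, 0.28·0.5=0.1400. Summing gives P(white) = 0.52846.
P(Box 5 | white) = 0.1400 / 0.52846 = 0.2649.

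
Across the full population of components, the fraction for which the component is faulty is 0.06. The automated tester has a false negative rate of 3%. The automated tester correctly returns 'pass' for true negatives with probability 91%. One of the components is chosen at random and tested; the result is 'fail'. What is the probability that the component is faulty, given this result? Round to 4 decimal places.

P(H | E) ≈ 0.4076

Let H be the event that the component is faulty. P(H) = 0.06, so P(¬H) = 0.94. With E the 'fail' result, P(E|H) = 0.97 and P(E|¬H) = 0.09.
P(E) = 0.97·0.06 + 0.09·0.94 = 0.058200 + 0.084600 = 0.14280.
By Bayes' theorem, P(H|E) = 0.058200 / 0.14280 = 0.4076.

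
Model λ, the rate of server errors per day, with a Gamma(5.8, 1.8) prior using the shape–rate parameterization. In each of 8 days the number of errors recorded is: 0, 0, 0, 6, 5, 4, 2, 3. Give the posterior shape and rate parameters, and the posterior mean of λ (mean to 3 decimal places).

Posterior: Gamma(shape=25.8, rate=9.8); mean ≈ 2.633

The Poisson likelihood adds the total count to the shape and the number of exposure periods to the rate. Here ∑xᵢ = 20 and n = 8, so shape 5.8→25.8 and rate 1.8→9.8.
E[λ | data] = 25.8/9.8 = 2.633.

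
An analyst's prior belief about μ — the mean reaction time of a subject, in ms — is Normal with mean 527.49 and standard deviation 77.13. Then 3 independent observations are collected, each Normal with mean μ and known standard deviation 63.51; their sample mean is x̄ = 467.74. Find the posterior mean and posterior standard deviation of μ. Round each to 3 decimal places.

Posterior mean ≈ 478.754; posterior SD ≈ 33.116

Prior precision 1/τ₀² = 1/77.13² = 0.00016809; data precision n/σ² = 3/63.51² = 0.00074377.
Posterior precision = 0.00016809 + 0.00074377 = 0.00091186, giving posterior SD = 1/√0.00091186 = 33.116.
Posterior mean = (0.00016809·527.49 + 0.00074377·467.74) / 0.00091186 = 478.754.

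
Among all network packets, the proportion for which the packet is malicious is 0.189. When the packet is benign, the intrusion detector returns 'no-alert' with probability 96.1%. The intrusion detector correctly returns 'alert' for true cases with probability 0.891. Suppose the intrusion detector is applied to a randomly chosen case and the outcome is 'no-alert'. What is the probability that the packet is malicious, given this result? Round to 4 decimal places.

Let H be the event that the packet is malicious. P(H) = 0.189, so P(¬H) = 0.811. With E the 'no-alert' result, P(E|H) = 0.109 and P(E|¬H) = 0.961.
P(E) = 0.109·0.189 + 0.961·0.811 = 0.020601 + 0.77937 = 0.79997.
By Bayes' theorem, P(H|E) = 0.020601 / 0.79997 = 0.0258.

P(H | E) ≈ 0.0258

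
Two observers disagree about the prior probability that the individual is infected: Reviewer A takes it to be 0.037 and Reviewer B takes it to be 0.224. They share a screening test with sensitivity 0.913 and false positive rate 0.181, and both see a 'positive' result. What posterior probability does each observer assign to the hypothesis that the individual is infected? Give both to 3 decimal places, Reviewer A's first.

Reviewer A: 0.162; Reviewer B: 0.593

P('+'|H) = 0.913, P('+'|¬H) = 0.181.
Reviewer A: numerator 0.913·0.037 = 0.033781; evidence = 0.033781+0.181·0.963 = 0.20808; posterior = 0.162.
Reviewer B: numerator 0.913·0.224 = 0.20451; evidence = 0.20451+0.181·0.776 = 0.34497; posterior = 0.593.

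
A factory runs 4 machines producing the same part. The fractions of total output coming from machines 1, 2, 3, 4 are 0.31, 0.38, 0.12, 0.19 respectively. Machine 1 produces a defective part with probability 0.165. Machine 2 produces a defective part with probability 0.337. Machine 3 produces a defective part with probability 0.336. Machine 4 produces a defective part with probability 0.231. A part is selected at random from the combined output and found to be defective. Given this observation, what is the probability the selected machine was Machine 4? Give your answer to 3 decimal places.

Tabulate prior·likelihood by source: [1] prior 0.31, lik 0.165, product 0.05115; [2] prior 0.38, lik 0.337, product 0.1281; [3] prior 0.12, lik 0.336, product 0.04032; [4] prior 0.19, lik 0.231, product 0.04389.
Normalizing constant = 0.26342; the posterior for Machine 4 is its product over the sum, 0.04389/0.26342 = 0.167.

Posterior probability ≈ 0.167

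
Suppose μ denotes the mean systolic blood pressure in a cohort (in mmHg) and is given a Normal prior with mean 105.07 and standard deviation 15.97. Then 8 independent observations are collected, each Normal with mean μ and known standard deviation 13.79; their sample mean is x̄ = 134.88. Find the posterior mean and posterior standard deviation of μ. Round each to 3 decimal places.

Posterior mean ≈ 132.339; posterior SD ≈ 4.663

Prior precision 1/τ₀² = 1/15.97² = 0.00392094; data precision n/σ² = 8/13.79² = 0.0420689.
Posterior precision = 0.00392094 + 0.0420689 = 0.0459899, giving posterior SD = 1/√0.0459899 = 4.663.
Posterior mean = (0.00392094·105.07 + 0.0420689·134.88) / 0.0459899 = 132.339.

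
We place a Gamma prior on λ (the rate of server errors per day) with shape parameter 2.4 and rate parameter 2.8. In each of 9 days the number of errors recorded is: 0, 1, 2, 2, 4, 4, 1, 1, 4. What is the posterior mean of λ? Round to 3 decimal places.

The Poisson likelihood adds the total count to the shape and the number of exposure periods to the rate. Here ∑xᵢ = 19 and n = 9, so shape 2.4→21.4 and rate 2.8→11.8.
Posterior mean = shape/rate = 21.4/11.8 = 1.814.

Posterior mean ≈ 1.814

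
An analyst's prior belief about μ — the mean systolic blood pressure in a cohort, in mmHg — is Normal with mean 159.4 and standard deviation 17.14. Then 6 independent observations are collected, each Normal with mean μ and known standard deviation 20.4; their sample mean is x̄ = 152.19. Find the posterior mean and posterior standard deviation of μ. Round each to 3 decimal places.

With known σ, the Normal prior is conjugate. Weight on the data is w = (n/σ²)/(n/σ² + 1/τ₀²) = 0.0144175/(0.0144175+0.00340391) = 0.80900.
Posterior mean = w·x̄ + (1−w)·μ₀ = 0.80900·152.19 + 0.19100·159.4 = 153.567. Posterior variance = 1/(0.0144175+0.00340391) = 56.1122, so SD = 7.491.

Posterior mean ≈ 153.567; posterior SD ≈ 7.491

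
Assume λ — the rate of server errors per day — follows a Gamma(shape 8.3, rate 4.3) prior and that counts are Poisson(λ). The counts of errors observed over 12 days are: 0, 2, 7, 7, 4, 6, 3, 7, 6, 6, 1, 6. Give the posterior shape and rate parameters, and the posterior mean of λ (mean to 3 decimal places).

Posterior: Gamma(shape=63.3, rate=16.3); mean ≈ 3.883

Total count ∑xᵢ = 55 over n = 12 days.
Gamma is conjugate to the Poisson likelihood: posterior is Gamma(shape = 8.3+55 = 63.3, rate = 4.3+12 = 16.3).
E[λ | data] = 63.3/16.3 = 3.883.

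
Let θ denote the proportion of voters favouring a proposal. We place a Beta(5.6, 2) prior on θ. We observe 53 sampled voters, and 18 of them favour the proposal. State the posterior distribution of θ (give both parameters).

Posterior: Beta(23.6, 37)

Observing 18 successes and 35 failures updates Beta(5.6, 2) by adding the success and failure counts to the two shape parameters: α = 5.6+18 = 23.6, β = 2+35 = 37.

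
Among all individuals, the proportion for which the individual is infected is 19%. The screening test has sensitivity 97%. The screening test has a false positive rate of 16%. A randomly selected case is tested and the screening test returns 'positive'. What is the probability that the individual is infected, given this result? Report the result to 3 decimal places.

P(H | E) ≈ 0.587

Write H for 'the individual is infected'. Prior odds H:¬H = 0.19/0.81 = 0.23457. For the 'positive' outcome, the likelihood ratio is 0.97/0.16 = 6.0625.
Posterior odds = 0.23457 × 6.0625 = 1.4221, so P(H|E) = 1.4221/(1+1.4221) = 0.587.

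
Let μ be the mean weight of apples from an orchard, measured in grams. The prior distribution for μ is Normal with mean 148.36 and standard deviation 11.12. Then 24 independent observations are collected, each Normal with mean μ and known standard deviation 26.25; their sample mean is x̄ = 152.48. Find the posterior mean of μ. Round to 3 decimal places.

Posterior mean ≈ 151.704

Prior precision 1/τ₀² = 1/11.12² = 0.00808706; data precision n/σ² = 24/26.25² = 0.0348299.
Posterior precision = 0.00808706 + 0.0348299 = 0.0429170.
Posterior mean = (0.00808706·148.36 + 0.0348299·152.48) / 0.0429170 = 151.704.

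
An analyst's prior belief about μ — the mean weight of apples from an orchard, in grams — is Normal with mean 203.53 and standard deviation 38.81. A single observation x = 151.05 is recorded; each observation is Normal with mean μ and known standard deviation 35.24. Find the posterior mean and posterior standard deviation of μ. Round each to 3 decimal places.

Prior precision 1/τ₀² = 1/38.81² = 0.00066392; data precision n/σ² = 1/35.24² = 0.00080525.
Posterior precision = 0.00066392 + 0.00080525 = 0.00146916, giving posterior SD = 1/√0.00146916 = 26.089.
Posterior mean = (0.00066392·203.53 + 0.00080525·151.05) / 0.00146916 = 174.766.

Posterior mean ≈ 174.766; posterior SD ≈ 26.089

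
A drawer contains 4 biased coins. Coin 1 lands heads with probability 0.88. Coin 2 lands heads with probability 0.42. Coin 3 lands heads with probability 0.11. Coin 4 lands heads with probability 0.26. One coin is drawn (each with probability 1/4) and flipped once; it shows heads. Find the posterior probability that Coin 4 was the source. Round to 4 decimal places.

Posterior probability ≈ 0.1557

P(heads|C1) = 0.88; P(heads|C2) = 0.42; P(heads|C3) = 0.11; P(heads|C4) = 0.26.
Prior × likelihood for each source: 0.25·0.88=0.2200, 0.25·0.42=0.1050, 0.25·0.11=0.02750, 0.25·0.26=0.06500. Summing gives P(heads) = 0.41750.
P(Coin 4 | heads) = 0.06500 / 0.41750 = 0.1557.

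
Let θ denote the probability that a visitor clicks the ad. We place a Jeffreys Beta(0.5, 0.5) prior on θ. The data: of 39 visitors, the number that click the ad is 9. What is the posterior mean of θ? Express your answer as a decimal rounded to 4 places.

Posterior mean ≈ 0.2375

Observing 9 successes and 30 failures updates Beta(0.5, 0.5) by adding the success and failure counts to the two shape parameters: α = 0.5+9 = 9.5, β = 0.5+30 = 30.5.
Posterior mean = α/(α+β) = 9.5/40 = 0.2375.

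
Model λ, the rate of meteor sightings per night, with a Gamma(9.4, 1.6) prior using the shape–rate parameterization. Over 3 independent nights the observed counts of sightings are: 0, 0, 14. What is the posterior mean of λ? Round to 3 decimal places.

Posterior mean ≈ 5.087

The Poisson likelihood adds the total count to the shape and the number of exposure periods to the rate. Here ∑xᵢ = 14 and n = 3, so shape 9.4→23.4 and rate 1.6→4.6.
E[λ | data] = 23.4/4.6 = 5.087.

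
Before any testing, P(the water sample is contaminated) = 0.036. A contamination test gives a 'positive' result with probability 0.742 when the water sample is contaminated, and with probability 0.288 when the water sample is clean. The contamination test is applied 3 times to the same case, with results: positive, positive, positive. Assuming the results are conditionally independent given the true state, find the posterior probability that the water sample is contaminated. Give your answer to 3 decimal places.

Let H be the event that the water sample is contaminated; start with P(H) = 0.036. P('positive'|H) = 0.742, P('positive'|¬H) = 0.288.
Update on result 1 ('positive'): P(H) ← 0.742·0.0360 / (0.742·0.0360 + 0.288·0.9640) = 0.026712/0.30434 = 0.0878.
Update on result 2 ('positive'): P(H) ← 0.742·0.0878 / (0.742·0.0878 + 0.288·0.9122) = 0.065125/0.32785 = 0.1986.
Update on result 3 ('positive'): P(H) ← 0.742·0.1986 / (0.742·0.1986 + 0.288·0.8014) = 0.14739/0.37818 = 0.3897.

Posterior P(H) ≈ 0.390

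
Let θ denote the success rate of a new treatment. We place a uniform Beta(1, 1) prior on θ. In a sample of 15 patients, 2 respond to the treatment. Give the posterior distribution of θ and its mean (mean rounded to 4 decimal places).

Observing 2 successes and 13 failures updates Beta(1, 1) by adding the success and failure counts to the two shape parameters: α = 1+2 = 3, β = 1+13 = 14.
E[θ | data] = 3/(3+14) = 0.1765.

Posterior: Beta(3, 14); mean ≈ 0.1765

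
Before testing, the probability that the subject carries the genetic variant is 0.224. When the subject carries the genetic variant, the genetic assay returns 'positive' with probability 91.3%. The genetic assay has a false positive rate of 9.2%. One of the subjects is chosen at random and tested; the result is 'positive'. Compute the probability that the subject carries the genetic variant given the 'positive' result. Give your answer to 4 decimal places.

P(H | E) ≈ 0.7412

Write H for 'the subject carries the genetic variant'. Prior odds H:¬H = 0.224/0.776 = 0.28866. For the 'positive' outcome, the likelihood ratio is 0.913/0.092 = 9.9239.
Posterior odds = 0.28866 × 9.9239 = 2.8646, so P(H|E) = 2.8646/(1+2.8646) = 0.7412.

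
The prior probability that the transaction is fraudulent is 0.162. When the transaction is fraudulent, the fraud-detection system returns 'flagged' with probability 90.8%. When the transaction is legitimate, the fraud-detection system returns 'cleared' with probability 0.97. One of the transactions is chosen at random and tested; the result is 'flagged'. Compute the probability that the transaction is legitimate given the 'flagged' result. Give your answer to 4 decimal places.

Write H for 'the transaction is fraudulent'. Prior odds H:¬H = 0.162/0.838 = 0.19332. For the 'flagged' outcome, the likelihood ratio is 0.908/0.03 = 30.267.
Posterior odds = 0.19332 × 30.267 = 5.8511, so P(H|E) = 5.8511/(1+5.8511) = 0.8540. Then P(¬H|E) = 1 − 0.8540 = 0.1460.

P(¬H | E) ≈ 0.1460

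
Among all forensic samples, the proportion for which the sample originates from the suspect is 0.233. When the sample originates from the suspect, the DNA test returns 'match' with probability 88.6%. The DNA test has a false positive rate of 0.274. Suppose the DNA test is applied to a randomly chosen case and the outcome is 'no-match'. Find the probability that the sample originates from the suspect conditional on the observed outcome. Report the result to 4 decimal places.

Write H for 'the sample originates from the suspect'. Prior odds H:¬H = 0.233/0.767 = 0.30378. For the 'no-match' outcome, the likelihood ratio is 0.114/0.726 = 0.15702.
Posterior odds = 0.30378 × 0.15702 = 0.047701, so P(H|E) = 0.047701/(1+0.047701) = 0.0455.

P(H | E) ≈ 0.0455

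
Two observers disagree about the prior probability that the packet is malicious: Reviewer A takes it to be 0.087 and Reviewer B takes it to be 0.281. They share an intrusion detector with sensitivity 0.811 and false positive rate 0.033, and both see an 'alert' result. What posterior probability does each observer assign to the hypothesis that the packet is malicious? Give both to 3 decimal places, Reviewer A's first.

The likelihood ratio for an 'alert' result is 0.811/0.033 = 24.576.
Reviewer A: prior odds 0.087/0.913 = 0.095290; posterior odds 2.3418; posterior probability 0.701.
Reviewer B: prior odds 0.281/0.719 = 0.39082; posterior odds 9.6047; posterior probability 0.906.

Reviewer A: 0.701; Reviewer B: 0.906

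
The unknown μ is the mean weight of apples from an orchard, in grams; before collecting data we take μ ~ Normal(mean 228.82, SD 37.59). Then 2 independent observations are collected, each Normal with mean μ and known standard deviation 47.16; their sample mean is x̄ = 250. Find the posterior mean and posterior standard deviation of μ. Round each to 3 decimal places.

Posterior mean ≈ 240.672; posterior SD ≈ 24.946

Prior precision 1/τ₀² = 1/37.59² = 0.00070771; data precision n/σ² = 2/47.16² = 0.00089925.
Posterior precision = 0.00070771 + 0.00089925 = 0.00160696, giving posterior SD = 1/√0.00160696 = 24.946.
Posterior mean = (0.00070771·228.82 + 0.00089925·250) / 0.00160696 = 240.672.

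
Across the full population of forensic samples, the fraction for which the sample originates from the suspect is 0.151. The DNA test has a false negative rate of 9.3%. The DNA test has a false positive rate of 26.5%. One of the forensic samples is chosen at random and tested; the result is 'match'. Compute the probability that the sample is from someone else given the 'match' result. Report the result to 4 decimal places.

P(¬H | E) ≈ 0.6216

Let H be the event that the sample originates from the suspect. P(H) = 0.151, so P(¬H) = 0.849. With E the 'match' result, P(E|H) = 0.907 and P(E|¬H) = 0.265.
P(E) = 0.907·0.151 + 0.265·0.849 = 0.13696 + 0.22499 = 0.36194.
By Bayes' theorem, P(H|E) = 0.13696 / 0.36194 = 0.3784. Hence P(¬H|E) = 1 − 0.3784 = 0.6216.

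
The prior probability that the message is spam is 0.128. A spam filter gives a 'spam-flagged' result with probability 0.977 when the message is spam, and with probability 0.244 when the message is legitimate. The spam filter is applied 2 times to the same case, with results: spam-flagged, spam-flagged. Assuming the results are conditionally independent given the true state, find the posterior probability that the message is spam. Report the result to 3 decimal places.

With H the event that the message is spam, the joint likelihood of the observed sequence is P(data|H) = 0.977·0.977 = 0.95453 and P(data|¬H) = 0.244·0.244 = 0.059536.
Bayes: P(H|data) = 0.128·0.95453 / (0.128·0.95453 + 0.872·0.059536) = 0.12218/0.17410 = 0.7018.

Posterior P(H) ≈ 0.702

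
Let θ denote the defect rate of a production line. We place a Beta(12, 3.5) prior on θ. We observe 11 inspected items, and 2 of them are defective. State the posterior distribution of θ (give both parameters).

The binomial likelihood is conjugate to the Beta prior: with 2 successes and 9 failures, the posterior is Beta(12+2, 3.5+9) = Beta(14, 12.5).

Posterior: Beta(14, 12.5)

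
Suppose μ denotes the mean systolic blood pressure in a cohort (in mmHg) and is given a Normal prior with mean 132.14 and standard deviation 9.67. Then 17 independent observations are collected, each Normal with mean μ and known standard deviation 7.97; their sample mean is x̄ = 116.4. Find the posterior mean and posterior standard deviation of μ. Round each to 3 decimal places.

Posterior mean ≈ 117.005; posterior SD ≈ 1.896

Prior precision 1/τ₀² = 1/9.67² = 0.0106942; data precision n/σ² = 17/7.97² = 0.267628.
Posterior precision = 0.0106942 + 0.267628 = 0.278323, giving posterior SD = 1/√0.278323 = 1.896.
Posterior mean = (0.0106942·132.14 + 0.267628·116.4) / 0.278323 = 117.005.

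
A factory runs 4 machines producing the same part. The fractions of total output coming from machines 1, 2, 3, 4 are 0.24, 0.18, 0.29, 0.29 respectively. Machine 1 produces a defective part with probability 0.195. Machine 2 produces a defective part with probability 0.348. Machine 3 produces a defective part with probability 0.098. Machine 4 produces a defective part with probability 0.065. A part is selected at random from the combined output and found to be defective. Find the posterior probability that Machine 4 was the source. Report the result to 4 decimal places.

Posterior probability ≈ 0.1203

P(defective|M1) = 0.195; P(defective|M2) = 0.348; P(defective|M3) = 0.098; P(defective|M4) = 0.065.
Prior × likelihood for each source: 0.24·0.195=0.04680, 0.18·0.348=0.06264, 0.29·0.098=0.02842, 0.29·0.065=0.01885. Summing gives P(defective) = 0.15671.
P(Machine 4 | defective) = 0.01885 / 0.15671 = 0.1203.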